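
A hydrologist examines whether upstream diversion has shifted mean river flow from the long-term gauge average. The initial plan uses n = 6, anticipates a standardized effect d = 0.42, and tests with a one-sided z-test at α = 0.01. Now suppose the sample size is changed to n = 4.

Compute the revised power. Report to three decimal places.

Power ≈ 0.069

With n = 4: δ = d·√n = 0.42 × √4 = 0.8400. Critical value z_{0.01} = 2.326.
Revised power = Φ(δ − 2.326) = Φ(-1.486) = 0.0686.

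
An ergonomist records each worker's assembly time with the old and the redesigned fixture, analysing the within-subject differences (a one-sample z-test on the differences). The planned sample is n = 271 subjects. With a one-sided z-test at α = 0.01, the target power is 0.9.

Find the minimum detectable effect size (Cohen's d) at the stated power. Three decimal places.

d ≈ 0.219

Required noncentrality: δ = z_{0.01} + z_{0.10} = 2.326 + 1.282 = 3.608.
δ = d·√n ⇒ d = δ/√n = 3.608/√271 = 0.2192.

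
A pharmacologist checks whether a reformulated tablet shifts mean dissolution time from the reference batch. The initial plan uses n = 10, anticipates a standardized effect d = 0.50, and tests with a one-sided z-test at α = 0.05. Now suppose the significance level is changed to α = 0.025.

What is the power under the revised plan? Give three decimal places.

δ = d·√n = 0.50 × √10 = 1.5811 (unchanged). New critical value: z_{0.025} = 1.960.
Revised power = Φ(δ − 1.960) = Φ(-0.379) = 0.3524.

Power ≈ 0.352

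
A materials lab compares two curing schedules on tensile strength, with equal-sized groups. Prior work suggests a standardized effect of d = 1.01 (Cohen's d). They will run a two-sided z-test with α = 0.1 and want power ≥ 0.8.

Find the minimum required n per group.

n = 13 per group

Set Φ(δ − 1.645) = 0.8; then δ − 1.645 = Φ⁻¹(0.8) = 0.842, giving δ = 2.486.
(The Φ(−δ − z_{α/2}) term is vanishingly small for δ > 0 and is dropped in the standard sample-size formula.)
δ = d·√(n/2) ⇒ n = 2(δ/d)² = 2 × (2.486 / 1.01)² = 12.12.
Round up to the next whole unit.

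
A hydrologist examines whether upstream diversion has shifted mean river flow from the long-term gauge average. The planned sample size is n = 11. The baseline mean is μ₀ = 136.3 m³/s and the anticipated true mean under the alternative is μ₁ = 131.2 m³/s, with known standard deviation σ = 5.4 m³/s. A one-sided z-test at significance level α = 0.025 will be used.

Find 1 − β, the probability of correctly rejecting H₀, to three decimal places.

Standardized effect: d = |μ₁ − μ₀| / σ = |131.2 − 136.3| / 5.4 = 0.9444
Noncentrality parameter: δ = d·√n = 0.9444 × √11 = 3.1324
One-sided α = 0.025 → critical value z_{0.025} = 1.960.
Power = Φ(δ − 1.960) = Φ(1.172) = 0.8795.

Power ≈ 0.879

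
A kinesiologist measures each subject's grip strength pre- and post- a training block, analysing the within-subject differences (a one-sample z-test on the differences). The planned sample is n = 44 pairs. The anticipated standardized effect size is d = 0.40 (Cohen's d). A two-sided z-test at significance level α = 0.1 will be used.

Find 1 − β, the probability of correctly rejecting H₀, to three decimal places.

Noncentrality parameter: λ = d·√n = 0.40 × √44 = 2.6533
Two-sided α = 0.1 → critical value z_{0.05} = 1.645.
Power = Φ(λ − 1.645) + Φ(−λ − 1.645) = Φ(1.008) + Φ(-4.298) = 0.8434 + 0.0000 = 0.8434.

Power ≈ 0.843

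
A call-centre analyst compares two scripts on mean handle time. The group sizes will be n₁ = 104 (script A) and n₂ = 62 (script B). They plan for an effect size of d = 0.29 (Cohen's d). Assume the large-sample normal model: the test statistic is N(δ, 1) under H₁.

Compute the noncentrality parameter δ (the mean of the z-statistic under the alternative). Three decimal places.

The noncentrality parameter scales effect size by the design's sample-size factor: δ = d / √(1/n₁ + 1/n₂) = 0.29 / √(1/104 + 1/62) = 1.8074

δ ≈ 1.807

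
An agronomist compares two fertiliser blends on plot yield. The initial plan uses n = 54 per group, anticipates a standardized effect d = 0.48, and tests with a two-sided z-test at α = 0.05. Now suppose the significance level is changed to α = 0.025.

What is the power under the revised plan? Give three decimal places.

Power ≈ 0.600

δ = d·√(n/2) = 0.48 × √(54/2) = 2.4942 (unchanged). New critical value: z_{0.0125} = 2.241.
Revised power = Φ(δ − 2.241) + Φ(−δ − 2.241) = Φ(0.253) + Φ(-4.736) = 0.5998 + 0.0000 = 0.5998.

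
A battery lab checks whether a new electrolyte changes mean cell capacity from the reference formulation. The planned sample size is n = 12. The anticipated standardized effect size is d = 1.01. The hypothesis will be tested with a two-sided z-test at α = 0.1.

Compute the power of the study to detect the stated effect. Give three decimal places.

Noncentrality parameter: δ = d·√n = 1.01 × √12 = 3.4987
Two-sided α = 0.1 → critical value z_{0.05} = 1.645.
Power = Φ(δ − 1.645) + Φ(−δ − 1.645) = Φ(1.854) + Φ(-5.144) = 0.9681 + 0.0000 = 0.9681.

Power ≈ 0.968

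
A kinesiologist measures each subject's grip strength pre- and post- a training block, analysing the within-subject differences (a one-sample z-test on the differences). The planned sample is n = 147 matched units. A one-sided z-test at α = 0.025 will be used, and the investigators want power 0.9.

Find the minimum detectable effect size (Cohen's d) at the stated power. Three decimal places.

Need Φ(δ − 1.960) = 0.9, so δ = 1.960 + 1.282 = 3.242.
δ = d·√n ⇒ d = δ/√n = 3.242/√147 = 0.2674.

d ≈ 0.267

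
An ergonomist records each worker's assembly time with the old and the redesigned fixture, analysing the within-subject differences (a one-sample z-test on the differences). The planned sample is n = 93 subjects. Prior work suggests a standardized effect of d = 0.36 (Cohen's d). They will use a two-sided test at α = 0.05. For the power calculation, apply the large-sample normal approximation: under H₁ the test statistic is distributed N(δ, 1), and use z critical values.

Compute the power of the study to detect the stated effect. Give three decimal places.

Noncentrality parameter: δ = d·√n = 0.36 × √93 = 3.4717
Two-sided α = 0.05 → critical value z_{0.025} = 1.960.
Power = Φ(δ − 1.960) + Φ(−δ − 1.960) = Φ(1.512) + Φ(-5.432) = 0.9347 + 0.0000 = 0.9347.

Power ≈ 0.935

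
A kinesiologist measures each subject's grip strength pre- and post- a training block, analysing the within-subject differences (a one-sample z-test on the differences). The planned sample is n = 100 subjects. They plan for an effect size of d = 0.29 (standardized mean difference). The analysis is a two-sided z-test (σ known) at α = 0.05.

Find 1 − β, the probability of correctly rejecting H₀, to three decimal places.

Power ≈ 0.826

Noncentrality parameter: δ = d·√n = 0.29 × √100 = 2.9000
Two-sided α = 0.05 → critical value z_{0.025} = 1.960.
Power = Φ(δ − 1.960) + Φ(−δ − 1.960) = Φ(0.940) + Φ(-4.860) = 0.8264 + 0.0000 = 0.8264.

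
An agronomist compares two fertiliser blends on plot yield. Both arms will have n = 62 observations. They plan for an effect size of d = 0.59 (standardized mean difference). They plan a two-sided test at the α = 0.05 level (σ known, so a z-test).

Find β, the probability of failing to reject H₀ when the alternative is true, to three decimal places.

β ≈ 0.093

Noncentrality parameter: δ = d·√(n/2) = 0.59 × √(62/2) = 3.2850
Critical value for a two-sided test at α = 0.05: z_{α/2} = 1.960.
Power = Φ(δ − 1.960) + Φ(−δ − 1.960) = Φ(1.325) + Φ(-5.245) = 0.9074 + 0.0000 = 0.9074.
Type II error: β = 1 − power = 1 − 0.9074 = 0.0926.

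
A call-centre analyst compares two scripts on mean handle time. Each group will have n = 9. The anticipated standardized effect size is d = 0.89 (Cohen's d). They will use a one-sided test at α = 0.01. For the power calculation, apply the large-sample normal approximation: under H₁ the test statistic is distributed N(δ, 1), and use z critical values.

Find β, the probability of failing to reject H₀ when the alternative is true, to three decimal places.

Noncentrality parameter: δ = d·√(n/2) = 0.89 × √(9/2) = 1.8880
One-sided α = 0.01 → critical value z_{0.01} = 2.326.
Power = Φ(δ − 2.326) = Φ(-0.438) = 0.3306.
Type II error: β = 1 − power = 1 − 0.3306 = 0.6694.

β ≈ 0.669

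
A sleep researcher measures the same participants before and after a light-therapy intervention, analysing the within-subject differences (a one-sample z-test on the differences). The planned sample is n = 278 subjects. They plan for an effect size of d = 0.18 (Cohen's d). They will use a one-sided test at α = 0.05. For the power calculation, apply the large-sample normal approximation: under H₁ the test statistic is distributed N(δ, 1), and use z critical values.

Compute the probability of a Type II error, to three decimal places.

β ≈ 0.087

Noncentrality parameter: δ = d·√n = 0.18 × √278 = 3.0012
One-sided α = 0.05 → critical value z_{0.05} = 1.645.
Power = P(Z > 1.645 − δ) = Φ(1.356) = 0.9125.
Type II error: β = 1 − power = 1 − 0.9125 = 0.0875.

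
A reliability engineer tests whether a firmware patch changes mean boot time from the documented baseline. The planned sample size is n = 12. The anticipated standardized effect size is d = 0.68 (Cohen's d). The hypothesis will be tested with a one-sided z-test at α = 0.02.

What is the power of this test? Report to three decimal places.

Noncentrality parameter: δ = d·√n = 0.68 × √12 = 2.3556
Critical value for a one-sided test at α = 0.02: z_α = 2.054.
Power = Φ(δ − 2.054) = Φ(0.302) = 0.6186.

Power ≈ 0.619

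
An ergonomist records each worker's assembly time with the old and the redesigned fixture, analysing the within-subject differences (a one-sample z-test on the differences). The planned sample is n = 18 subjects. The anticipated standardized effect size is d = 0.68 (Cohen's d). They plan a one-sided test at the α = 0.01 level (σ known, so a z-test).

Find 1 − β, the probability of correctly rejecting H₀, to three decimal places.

Noncentrality parameter: δ = d·√n = 0.68 × √18 = 2.8850
One-sided α = 0.01 → critical value z_{0.01} = 2.326.
Power = Φ(δ − 2.326) = Φ(0.559) = 0.7118.

Power ≈ 0.712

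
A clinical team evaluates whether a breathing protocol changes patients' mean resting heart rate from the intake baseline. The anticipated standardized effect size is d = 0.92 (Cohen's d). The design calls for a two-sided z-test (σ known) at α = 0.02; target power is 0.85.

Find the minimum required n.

Set Φ(δ − 2.326) = 0.85; then δ − 2.326 = Φ⁻¹(0.85) = 1.036, giving δ = 3.363.
(The Φ(−δ − z_{α/2}) term is vanishingly small for δ > 0 and is dropped in the standard sample-size formula.)
δ = d·√n ⇒ n = (δ/d)² = (3.363 / 0.92)² = 13.36.
Rounding up, n = 14.

n = 14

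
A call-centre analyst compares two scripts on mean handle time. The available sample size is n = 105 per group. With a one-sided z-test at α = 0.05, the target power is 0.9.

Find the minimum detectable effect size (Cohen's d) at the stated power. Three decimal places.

d ≈ 0.404

Required noncentrality: δ = z_{0.05} + z_{0.10} = 1.645 + 1.282 = 2.926.
δ = d·√(n/2) ⇒ d = δ/√(n/2) = 2.926/√(105/2) = 0.4039.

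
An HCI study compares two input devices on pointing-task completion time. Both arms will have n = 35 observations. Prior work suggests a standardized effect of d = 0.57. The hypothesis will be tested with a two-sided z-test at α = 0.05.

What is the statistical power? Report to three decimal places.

Noncentrality parameter: δ = d·√(n/2) = 0.57 × √(35/2) = 2.3845
Two-sided α = 0.05 → critical value z_{0.025} = 1.960.
Power = Φ(δ − 1.960) + Φ(−δ − 1.960) = Φ(0.425) + Φ(-4.344) = 0.6644 + 0.0000 = 0.6644.

Power ≈ 0.664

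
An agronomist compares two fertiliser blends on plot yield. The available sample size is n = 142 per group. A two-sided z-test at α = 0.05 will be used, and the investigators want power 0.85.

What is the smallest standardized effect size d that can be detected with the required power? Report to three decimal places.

Required noncentrality: δ = z_{0.025} + z_{0.15} = 1.960 + 1.036 = 2.996.
(Lower-tail contribution to power is negligible for δ > 0.)
δ = d·√(n/2) ⇒ d = δ/√(n/2) = 2.996/√(142/2) = 0.3556.

d ≈ 0.356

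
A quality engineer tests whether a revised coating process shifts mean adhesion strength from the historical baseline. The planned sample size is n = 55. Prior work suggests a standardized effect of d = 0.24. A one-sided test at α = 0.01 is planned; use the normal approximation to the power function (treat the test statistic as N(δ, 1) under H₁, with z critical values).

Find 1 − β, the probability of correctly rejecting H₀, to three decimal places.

Power ≈ 0.292

Noncentrality parameter: δ = d·√n = 0.24 × √55 = 1.7799
One-sided α = 0.01 → critical value z_{0.01} = 2.326.
Power = Φ(δ − 2.326) = Φ(-0.546) = 0.2924.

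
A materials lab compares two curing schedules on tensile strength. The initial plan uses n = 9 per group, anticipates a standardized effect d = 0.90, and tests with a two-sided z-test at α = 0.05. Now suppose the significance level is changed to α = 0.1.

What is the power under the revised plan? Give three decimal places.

Power ≈ 0.604

δ = d·√(n/2) = 0.90 × √(9/2) = 1.9092 (unchanged). New critical value: z_{0.05} = 1.645.
Revised power = Φ(δ − 1.645) + Φ(−δ − 1.645) = Φ(0.264) + Φ(-3.554) = 0.6042 + 0.0002 = 0.6044.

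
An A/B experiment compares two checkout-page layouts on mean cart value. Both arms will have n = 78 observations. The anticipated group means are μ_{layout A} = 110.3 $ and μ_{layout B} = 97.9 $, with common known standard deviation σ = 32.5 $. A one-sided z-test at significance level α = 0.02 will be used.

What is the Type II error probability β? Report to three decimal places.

β ≈ 0.371

Standardized effect: d = |μ_{layout A} − μ_{layout B}| / σ = |110.3 − 97.9| / 32.5 = 0.3815
Noncentrality parameter: δ = d·√(n/2) = 0.3815 × √(78/2) = 2.3827
One-sided α = 0.02 → critical value z_{0.02} = 2.054.
Power = P(Z > 2.054 − δ) = Φ(0.329) = 0.6289.
Type II error: β = 1 − power = 1 − 0.6289 = 0.3711.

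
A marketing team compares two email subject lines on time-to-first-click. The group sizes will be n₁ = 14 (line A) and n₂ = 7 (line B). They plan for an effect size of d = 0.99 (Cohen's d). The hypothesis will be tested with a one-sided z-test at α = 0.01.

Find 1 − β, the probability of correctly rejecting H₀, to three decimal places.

Power ≈ 0.426

Noncentrality parameter: δ = d / √(1/n₁ + 1/n₂) = 0.99 / √(1/14 + 1/7) = 2.1386
One-sided α = 0.01 → critical value z_{0.01} = 2.326.
Power = P(Z > 2.326 − δ) = Φ(-0.188) = 0.4256.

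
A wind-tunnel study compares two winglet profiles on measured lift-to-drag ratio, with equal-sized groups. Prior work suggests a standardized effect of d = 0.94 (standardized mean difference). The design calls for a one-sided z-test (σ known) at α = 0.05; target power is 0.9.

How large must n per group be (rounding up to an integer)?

Set Φ(δ − 1.645) = 0.9; then δ − 1.645 = Φ⁻¹(0.9) = 1.282, giving δ = 2.926.
δ = d·√(n/2) ⇒ n = 2(δ/d)² = 2 × (2.926 / 0.94)² = 19.38.
Round up to the next whole unit.

n = 20 per group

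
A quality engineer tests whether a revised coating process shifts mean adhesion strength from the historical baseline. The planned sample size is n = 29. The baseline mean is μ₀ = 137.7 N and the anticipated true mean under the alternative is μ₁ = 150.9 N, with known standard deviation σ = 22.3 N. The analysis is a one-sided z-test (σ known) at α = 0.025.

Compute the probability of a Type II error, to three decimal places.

Standardized effect: d = |μ₁ − μ₀| / σ = |150.9 − 137.7| / 22.3 = 0.5919
Noncentrality parameter: λ = d·√n = 0.5919 × √29 = 3.1876
One-sided α = 0.025 → critical value z_{0.025} = 1.960.
Power = P(Z > 1.960 − λ) = Φ(1.228) = 0.8902.
Type II error: β = 1 − power = 1 − 0.8902 = 0.1098.

β ≈ 0.110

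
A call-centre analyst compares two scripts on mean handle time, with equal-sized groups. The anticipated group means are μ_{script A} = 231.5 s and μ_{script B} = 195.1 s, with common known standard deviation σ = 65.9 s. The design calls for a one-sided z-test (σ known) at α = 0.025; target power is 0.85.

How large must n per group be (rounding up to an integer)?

Standardized effect: d = |μ_{script A} − μ_{script B}| / σ = |231.5 − 195.1| / 65.9 = 0.5524
For power 0.85 need Φ(δ − z_{0.025}) = 0.85, so δ = z_{0.025} + z_{0.15} = 1.960 + 1.036 = 2.996.
δ = d·√(n/2) ⇒ n = 2(δ/d)² = 2 × (2.996 / 0.5524)² = 58.86.
Rounding up, n = 59 per group.

n = 59 per group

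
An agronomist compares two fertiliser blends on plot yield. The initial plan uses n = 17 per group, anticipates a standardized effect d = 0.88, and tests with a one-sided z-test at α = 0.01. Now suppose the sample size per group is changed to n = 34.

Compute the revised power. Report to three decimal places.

Power ≈ 0.904

With n = 34 per group: δ = d·√(n/2) = 0.88 × √(34/2) = 3.6283. Critical value z_{0.01} = 2.326.
Revised power = P(Z > 2.326 − δ) = Φ(1.302) = 0.9035.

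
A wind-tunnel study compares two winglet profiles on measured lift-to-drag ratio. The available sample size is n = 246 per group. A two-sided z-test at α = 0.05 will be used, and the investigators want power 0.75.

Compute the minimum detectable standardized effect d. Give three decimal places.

Need Φ(δ − 1.960) = 0.75, so δ = 1.960 + 0.674 = 2.634.
(The second rejection-region term Φ(−δ − z_{α/2}) is negligible and dropped.)
δ = d·√(n/2) ⇒ d = δ/√(n/2) = 2.634/√(246/2) = 0.2375.

d ≈ 0.238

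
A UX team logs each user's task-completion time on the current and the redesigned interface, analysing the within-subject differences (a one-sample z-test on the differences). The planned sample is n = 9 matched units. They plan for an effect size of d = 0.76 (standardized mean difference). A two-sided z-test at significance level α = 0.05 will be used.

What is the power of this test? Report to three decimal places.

Power ≈ 0.626

Noncentrality parameter: δ = d·√n = 0.76 × √9 = 2.2800
Critical value for a two-sided test at α = 0.05: z_{α/2} = 1.960.
Power = Φ(δ − 1.960) + Φ(−δ − 1.960) = Φ(0.320) + Φ(-4.240) = 0.6255 + 0.0000 = 0.6255.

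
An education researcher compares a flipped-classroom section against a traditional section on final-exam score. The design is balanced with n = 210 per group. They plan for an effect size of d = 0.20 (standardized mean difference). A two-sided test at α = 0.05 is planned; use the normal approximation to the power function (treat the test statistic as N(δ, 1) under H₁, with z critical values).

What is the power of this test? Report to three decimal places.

Noncentrality parameter: δ = d·√(n/2) = 0.20 × √(210/2) = 2.0494
Critical value for a two-sided test at α = 0.05: z_{α/2} = 1.960.
Power = Φ(δ − 1.960) + Φ(−δ − 1.960) = Φ(0.089) + Φ(-4.009) = 0.5356 + 0.0000 = 0.5357.

Power ≈ 0.536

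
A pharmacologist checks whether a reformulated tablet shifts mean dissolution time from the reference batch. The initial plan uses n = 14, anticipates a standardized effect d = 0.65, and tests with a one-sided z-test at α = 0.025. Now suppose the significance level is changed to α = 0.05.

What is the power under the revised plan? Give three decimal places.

δ = d·√n = 0.65 × √14 = 2.4321 (unchanged). New critical value: z_{0.05} = 1.645.
Revised power = Φ(δ − 1.645) = Φ(0.787) = 0.7844.

Power ≈ 0.784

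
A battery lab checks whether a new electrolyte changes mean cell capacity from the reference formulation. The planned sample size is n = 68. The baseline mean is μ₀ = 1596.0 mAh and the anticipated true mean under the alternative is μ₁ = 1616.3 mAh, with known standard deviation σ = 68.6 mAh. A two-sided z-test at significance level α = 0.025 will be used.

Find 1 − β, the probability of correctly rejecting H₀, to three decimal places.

Standardized effect: d = |μ₁ − μ₀| / σ = |1616.3 − 1596.0| / 68.6 = 0.2959
Noncentrality parameter: λ = d·√n = 0.2959 × √68 = 2.4402
Two-sided α = 0.025 → critical value z_{0.0125} = 2.241.
Power = Φ(λ − 2.241) + Φ(−λ − 2.241) = Φ(0.199) + Φ(-4.682) = 0.5788 + 0.0000 = 0.5788.

Power ≈ 0.579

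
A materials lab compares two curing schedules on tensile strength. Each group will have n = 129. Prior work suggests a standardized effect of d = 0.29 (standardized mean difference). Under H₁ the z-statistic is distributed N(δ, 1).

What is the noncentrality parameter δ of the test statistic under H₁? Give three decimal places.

δ = d·√(n/2) = 0.29 × √(129/2) = 2.3290

δ ≈ 2.329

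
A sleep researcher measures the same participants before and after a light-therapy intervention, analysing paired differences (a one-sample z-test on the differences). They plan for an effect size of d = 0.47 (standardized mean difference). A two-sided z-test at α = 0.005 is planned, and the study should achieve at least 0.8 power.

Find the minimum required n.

For power 0.8 need Φ(δ − z_{0.0025}) = 0.8, so δ = z_{0.0025} + z_{0.20} = 2.807 + 0.842 = 3.649.
(The Φ(−δ − z_{α/2}) term is vanishingly small for δ > 0 and is dropped in the standard sample-size formula.)
δ = d·√n ⇒ n = (δ/d)² = (3.649 / 0.47)² = 60.27.
Rounding up, n = 61.

n = 61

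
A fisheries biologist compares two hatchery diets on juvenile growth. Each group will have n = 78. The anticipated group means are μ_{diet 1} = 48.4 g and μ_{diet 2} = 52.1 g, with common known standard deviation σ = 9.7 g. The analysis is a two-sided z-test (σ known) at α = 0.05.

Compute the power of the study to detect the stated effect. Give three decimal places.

Standardized effect: d = |μ_{diet 1} − μ_{diet 2}| / σ = |48.4 − 52.1| / 9.7 = 0.3814
Noncentrality parameter: δ = d·√(n/2) = 0.3814 × √(78/2) = 2.3821
Critical value for a two-sided test at α = 0.05: z_{α/2} = 1.960.
Power = Φ(δ − 1.960) + Φ(−δ − 1.960) = Φ(0.422) + Φ(-4.342) = 0.6635 + 0.0000 = 0.6635.

Power ≈ 0.664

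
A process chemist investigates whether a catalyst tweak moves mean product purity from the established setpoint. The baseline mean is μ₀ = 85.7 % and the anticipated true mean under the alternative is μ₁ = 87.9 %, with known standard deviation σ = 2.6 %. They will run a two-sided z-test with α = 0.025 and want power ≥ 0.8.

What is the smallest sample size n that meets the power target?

n = 14

Standardized effect: d = |μ₁ − μ₀| / σ = |87.9 − 85.7| / 2.6 = 0.8462
Set Φ(δ − 2.241) = 0.8; then δ − 2.241 = Φ⁻¹(0.8) = 0.842, giving δ = 3.083.
(Ignoring the negligible lower-tail rejection probability gives the usual closed-form inversion.)
δ = d·√n ⇒ n = (δ/d)² = (3.083 / 0.8462)² = 13.28.
Round up to the next whole unit.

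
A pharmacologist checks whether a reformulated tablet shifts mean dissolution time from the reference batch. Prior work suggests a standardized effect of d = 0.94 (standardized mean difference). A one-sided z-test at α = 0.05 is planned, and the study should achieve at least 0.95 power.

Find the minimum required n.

Set Φ(δ − 1.645) = 0.95; then δ − 1.645 = Φ⁻¹(0.95) = 1.645, giving δ = 3.290.
δ = d·√n ⇒ n = (δ/d)² = (3.290 / 0.94)² = 12.25.
Rounding up, n = 13.

n = 13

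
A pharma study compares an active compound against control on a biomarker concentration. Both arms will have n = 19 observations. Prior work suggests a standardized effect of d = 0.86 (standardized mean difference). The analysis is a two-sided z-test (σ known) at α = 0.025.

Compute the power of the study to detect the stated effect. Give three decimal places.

Noncentrality parameter: δ = d·√(n/2) = 0.86 × √(19/2) = 2.6507
Two-sided α = 0.025 → critical value z_{0.0125} = 2.241.
Power = Φ(δ − 2.241) + Φ(−δ − 2.241) = Φ(0.409) + Φ(-4.892) = 0.6588 + 0.0000 = 0.6588.

Power ≈ 0.659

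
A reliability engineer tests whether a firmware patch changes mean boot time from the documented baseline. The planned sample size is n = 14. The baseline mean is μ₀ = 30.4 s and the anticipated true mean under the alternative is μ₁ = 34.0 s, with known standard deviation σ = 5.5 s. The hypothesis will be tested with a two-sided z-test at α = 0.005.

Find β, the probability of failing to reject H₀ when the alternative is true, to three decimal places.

β ≈ 0.640

Standardized effect: d = |μ₁ − μ₀| / σ = |34.0 − 30.4| / 5.5 = 0.6545
Noncentrality parameter: δ = d·√n = 0.6545 × √14 = 2.4491
Critical value for a two-sided test at α = 0.005: z_{α/2} = 2.807.
Power = Φ(δ − 2.807) + Φ(−δ − 2.807) = Φ(-0.358) + Φ(-5.256) = 0.3602 + 0.0000 = 0.3602.
Type II error: β = 1 − power = 1 − 0.3602 = 0.6398.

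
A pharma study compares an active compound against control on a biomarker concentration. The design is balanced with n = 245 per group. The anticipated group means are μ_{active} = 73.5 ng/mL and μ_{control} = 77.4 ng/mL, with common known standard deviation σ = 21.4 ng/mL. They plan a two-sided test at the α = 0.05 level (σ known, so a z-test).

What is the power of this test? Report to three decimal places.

Standardized effect: d = |μ_{active} − μ_{control}| / σ = |73.5 − 77.4| / 21.4 = 0.1822
Noncentrality parameter: δ = d·√(n/2) = 0.1822 × √(245/2) = 2.0171
Two-sided α = 0.05 → critical value z_{0.025} = 1.960.
Power = Φ(δ − 1.960) + Φ(−δ − 1.960) = Φ(0.057) + Φ(-3.977) = 0.5228 + 0.0000 = 0.5228.

Power ≈ 0.523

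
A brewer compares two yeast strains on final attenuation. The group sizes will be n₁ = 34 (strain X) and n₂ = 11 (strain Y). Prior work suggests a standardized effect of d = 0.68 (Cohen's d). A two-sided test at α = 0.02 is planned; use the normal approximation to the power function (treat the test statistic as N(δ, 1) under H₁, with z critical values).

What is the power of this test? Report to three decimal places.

Noncentrality parameter: δ = d / √(1/n₁ + 1/n₂) = 0.68 / √(1/34 + 1/11) = 1.9604
Critical value for a two-sided test at α = 0.02: z_{α/2} = 2.326.
Power = Φ(δ − 2.326) + Φ(−δ − 2.326) = Φ(-0.366) + Φ(-4.287) = 0.3572 + 0.0000 = 0.3572.

Power ≈ 0.357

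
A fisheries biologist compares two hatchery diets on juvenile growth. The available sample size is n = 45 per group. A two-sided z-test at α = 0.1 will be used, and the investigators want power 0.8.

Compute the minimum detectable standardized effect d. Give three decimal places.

Required noncentrality: δ = z_{0.05} + z_{0.20} = 1.645 + 0.842 = 2.486.
(The second rejection-region term Φ(−δ − z_{α/2}) is negligible and dropped.)
δ = d·√(n/2) ⇒ d = δ/√(n/2) = 2.486/√(45/2) = 0.5242.

d ≈ 0.524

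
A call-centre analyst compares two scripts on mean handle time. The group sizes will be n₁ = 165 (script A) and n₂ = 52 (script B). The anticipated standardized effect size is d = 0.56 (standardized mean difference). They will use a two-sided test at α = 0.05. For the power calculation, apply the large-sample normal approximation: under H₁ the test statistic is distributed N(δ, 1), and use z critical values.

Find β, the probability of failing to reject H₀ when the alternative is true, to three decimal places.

Noncentrality parameter: λ = d / √(1/n₁ + 1/n₂) = 0.56 / √(1/165 + 1/52) = 3.5213
Two-sided α = 0.05 → critical value z_{0.025} = 1.960.
Power = Φ(λ − 1.960) + Φ(−λ − 1.960) = Φ(1.561) + Φ(-5.481) = 0.9408 + 0.0000 = 0.9408.
Type II error: β = 1 − power = 1 − 0.9408 = 0.0592.

β ≈ 0.059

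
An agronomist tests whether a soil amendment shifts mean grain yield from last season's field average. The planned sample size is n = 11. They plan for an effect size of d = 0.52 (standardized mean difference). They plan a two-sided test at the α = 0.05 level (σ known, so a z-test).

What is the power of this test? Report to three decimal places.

Noncentrality parameter: δ = d·√n = 0.52 × √11 = 1.7246
Two-sided α = 0.05 → critical value z_{0.025} = 1.960.
Power = Φ(δ − 1.960) + Φ(−δ − 1.960) = Φ(-0.235) + Φ(-3.685) = 0.4070 + 0.0001 = 0.4071.

Power ≈ 0.407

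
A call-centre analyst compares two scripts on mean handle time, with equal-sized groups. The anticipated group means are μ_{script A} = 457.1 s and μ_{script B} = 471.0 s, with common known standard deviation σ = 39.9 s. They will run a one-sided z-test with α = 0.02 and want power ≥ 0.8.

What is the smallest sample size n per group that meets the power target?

Standardized effect: d = |μ_{script A} − μ_{script B}| / σ = |457.1 − 471.0| / 39.9 = 0.3484
Set Φ(δ − 2.054) = 0.8; then δ − 2.054 = Φ⁻¹(0.8) = 0.842, giving δ = 2.895.
δ = d·√(n/2) ⇒ n = 2(δ/d)² = 2 × (2.895 / 0.3484)² = 138.15.
Rounding up, n = 139 per group.

n = 139 per group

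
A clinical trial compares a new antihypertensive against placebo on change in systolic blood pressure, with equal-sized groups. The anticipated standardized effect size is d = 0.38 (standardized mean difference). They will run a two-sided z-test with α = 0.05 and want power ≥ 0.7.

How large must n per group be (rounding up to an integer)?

n = 86 per group

For power 0.7 need Φ(δ − z_{0.025}) = 0.7, so δ = z_{0.025} + z_{0.30} = 1.960 + 0.524 = 2.484.
(For δ > 0 the lower-tail rejection region contributes negligibly to power, so the one-term inversion is standard.)
δ = d·√(n/2) ⇒ n = 2(δ/d)² = 2 × (2.484 / 0.38)² = 85.49.
Round up to the next whole unit.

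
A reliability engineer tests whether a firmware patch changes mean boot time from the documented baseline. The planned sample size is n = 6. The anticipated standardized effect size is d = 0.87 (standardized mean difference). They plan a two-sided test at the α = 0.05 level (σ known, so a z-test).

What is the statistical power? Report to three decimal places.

Power ≈ 0.568

Noncentrality parameter: δ = d·√n = 0.87 × √6 = 2.1311
Critical value for a two-sided test at α = 0.05: z_{α/2} = 1.960.
Power = Φ(δ − 1.960) + Φ(−δ − 1.960) = Φ(0.171) + Φ(-4.091) = 0.5679 + 0.0000 = 0.5679.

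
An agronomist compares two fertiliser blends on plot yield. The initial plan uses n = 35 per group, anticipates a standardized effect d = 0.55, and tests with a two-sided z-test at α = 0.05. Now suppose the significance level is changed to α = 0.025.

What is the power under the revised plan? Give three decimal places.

δ = d·√(n/2) = 0.55 × √(35/2) = 2.3008 (unchanged). New critical value: z_{0.0125} = 2.241.
Revised power = Φ(δ − 2.241) + Φ(−δ − 2.241) = Φ(0.059) + Φ(-4.542) = 0.5237 + 0.0000 = 0.5237.

Power ≈ 0.524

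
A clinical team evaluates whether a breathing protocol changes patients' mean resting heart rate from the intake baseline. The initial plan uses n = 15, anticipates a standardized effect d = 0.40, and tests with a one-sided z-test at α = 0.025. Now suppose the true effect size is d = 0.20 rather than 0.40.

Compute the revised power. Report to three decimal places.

With d = 0.20: δ = d·√n = 0.20 × √15 = 0.7746. Critical value z_{0.025} = 1.960.
Revised power = Φ(δ − 1.960) = Φ(-1.185) = 0.1179.

Power ≈ 0.118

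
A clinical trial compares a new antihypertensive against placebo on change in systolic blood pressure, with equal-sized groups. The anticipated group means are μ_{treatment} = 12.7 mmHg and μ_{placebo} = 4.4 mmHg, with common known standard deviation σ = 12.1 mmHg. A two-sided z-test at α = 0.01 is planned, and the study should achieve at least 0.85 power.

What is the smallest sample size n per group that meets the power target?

Standardized effect: d = |μ_{treatment} − μ_{placebo}| / σ = |12.7 − 4.4| / 12.1 = 0.6860
For power 0.85 need Φ(δ − z_{0.005}) = 0.85, so δ = z_{0.005} + z_{0.15} = 2.576 + 1.036 = 3.612.
(For δ > 0 the lower-tail rejection region contributes negligibly to power, so the one-term inversion is standard.)
δ = d·√(n/2) ⇒ n = 2(δ/d)² = 2 × (3.612 / 0.6860)² = 55.46.
Rounding up, n = 56 per group.

n = 56 per group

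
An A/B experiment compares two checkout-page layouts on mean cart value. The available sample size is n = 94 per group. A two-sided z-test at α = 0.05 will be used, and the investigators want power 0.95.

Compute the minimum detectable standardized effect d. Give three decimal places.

Need Φ(δ − 1.960) = 0.95, so δ = 1.960 + 1.645 = 3.605.
(The second rejection-region term Φ(−δ − z_{α/2}) is negligible and dropped.)
δ = d·√(n/2) ⇒ d = δ/√(n/2) = 3.605/√(94/2) = 0.5258.

d ≈ 0.526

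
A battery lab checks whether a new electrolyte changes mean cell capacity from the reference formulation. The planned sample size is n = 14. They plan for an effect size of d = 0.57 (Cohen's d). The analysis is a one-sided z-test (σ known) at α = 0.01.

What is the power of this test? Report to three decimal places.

Noncentrality parameter: δ = d·√n = 0.57 × √14 = 2.1327
Critical value for a one-sided test at α = 0.01: z_α = 2.326.
Power = P(Z > 2.326 − δ) = Φ(-0.194) = 0.4232.

Power ≈ 0.423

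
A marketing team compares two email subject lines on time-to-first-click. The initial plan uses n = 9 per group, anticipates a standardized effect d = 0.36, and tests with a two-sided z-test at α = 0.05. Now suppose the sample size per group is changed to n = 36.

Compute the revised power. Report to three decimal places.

Power ≈ 0.333

With n = 36 per group: δ = d·√(n/2) = 0.36 × √(36/2) = 1.5274. Critical value z_{0.025} = 1.960.
Revised power = Φ(δ − 1.960) + Φ(−δ − 1.960) = Φ(-0.433) + Φ(-3.487) = 0.3326 + 0.0002 = 0.3329.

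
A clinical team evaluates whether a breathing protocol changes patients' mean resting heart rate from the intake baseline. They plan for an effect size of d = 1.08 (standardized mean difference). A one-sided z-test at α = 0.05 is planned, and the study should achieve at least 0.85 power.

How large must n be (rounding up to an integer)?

Set Φ(δ − 1.645) = 0.85; then δ − 1.645 = Φ⁻¹(0.85) = 1.036, giving δ = 2.681.
δ = d·√n ⇒ n = (δ/d)² = (2.681 / 1.08)² = 6.16.
Rounding up, n = 7.

n = 7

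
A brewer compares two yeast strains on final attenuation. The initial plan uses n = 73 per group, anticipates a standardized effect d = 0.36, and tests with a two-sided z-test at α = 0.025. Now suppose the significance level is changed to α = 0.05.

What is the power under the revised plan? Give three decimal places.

δ = d·√(n/2) = 0.36 × √(73/2) = 2.1749 (unchanged). New critical value: z_{0.025} = 1.960.
Revised power = Φ(δ − 1.960) + Φ(−δ − 1.960) = Φ(0.215) + Φ(-4.135) = 0.5851 + 0.0000 = 0.5851.

Power ≈ 0.585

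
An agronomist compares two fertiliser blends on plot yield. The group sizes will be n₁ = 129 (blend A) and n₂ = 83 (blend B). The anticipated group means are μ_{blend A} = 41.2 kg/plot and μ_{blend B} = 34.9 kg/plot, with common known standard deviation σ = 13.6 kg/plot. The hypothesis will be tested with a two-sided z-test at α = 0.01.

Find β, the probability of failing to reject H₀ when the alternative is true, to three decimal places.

β ≈ 0.237

Standardized effect: d = |μ_{blend A} − μ_{blend B}| / σ = |41.2 − 34.9| / 13.6 = 0.4632
Noncentrality parameter: δ = d / √(1/n₁ + 1/n₂) = 0.4632 / √(1/129 + 1/83) = 3.2921
Critical value for a two-sided test at α = 0.01: z_{α/2} = 2.576.
Power = Φ(δ − 2.576) + Φ(−δ − 2.576) = Φ(0.716) + Φ(-5.868) = 0.7631 + 0.0000 = 0.7631.
Type II error: β = 1 − power = 1 − 0.7631 = 0.2369.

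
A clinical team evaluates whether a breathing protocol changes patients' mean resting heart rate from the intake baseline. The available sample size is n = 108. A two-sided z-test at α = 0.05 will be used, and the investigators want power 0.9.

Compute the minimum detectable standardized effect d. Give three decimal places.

Required noncentrality: δ = z_{0.025} + z_{0.10} = 1.960 + 1.282 = 3.242.
(Lower-tail contribution to power is negligible for δ > 0.)
δ = d·√n ⇒ d = δ/√n = 3.242/√108 = 0.3119.

d ≈ 0.312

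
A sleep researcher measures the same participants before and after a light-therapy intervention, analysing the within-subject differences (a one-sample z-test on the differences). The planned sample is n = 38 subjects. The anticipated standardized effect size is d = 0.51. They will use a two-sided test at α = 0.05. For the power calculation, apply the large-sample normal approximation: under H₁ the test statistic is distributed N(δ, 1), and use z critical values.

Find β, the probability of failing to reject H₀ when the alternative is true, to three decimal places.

β ≈ 0.118

Noncentrality parameter: δ = d·√n = 0.51 × √38 = 3.1439
Critical value for a two-sided test at α = 0.05: z_{α/2} = 1.960.
Power = Φ(δ − 1.960) + Φ(−δ − 1.960) = Φ(1.184) + Φ(-5.104) = 0.8818 + 0.0000 = 0.8818.
Type II error: β = 1 − power = 1 − 0.8818 = 0.1182.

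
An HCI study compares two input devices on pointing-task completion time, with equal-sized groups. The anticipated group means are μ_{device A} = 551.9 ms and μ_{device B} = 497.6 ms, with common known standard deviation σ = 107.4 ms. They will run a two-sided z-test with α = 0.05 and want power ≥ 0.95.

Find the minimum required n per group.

n = 102 per group

Standardized effect: d = |μ_{device A} − μ_{device B}| / σ = |551.9 − 497.6| / 107.4 = 0.5056
Set Φ(δ − 1.960) = 0.95; then δ − 1.960 = Φ⁻¹(0.95) = 1.645, giving δ = 3.605.
(Ignoring the negligible lower-tail rejection probability gives the usual closed-form inversion.)
δ = d·√(n/2) ⇒ n = 2(δ/d)² = 2 × (3.605 / 0.5056)² = 101.67.
Rounding up, n = 102 per group.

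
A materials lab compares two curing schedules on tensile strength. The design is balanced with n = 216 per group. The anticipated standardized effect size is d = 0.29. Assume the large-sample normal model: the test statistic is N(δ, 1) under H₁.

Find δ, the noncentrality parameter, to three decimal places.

δ ≈ 3.014

δ = d·√(n/2) = 0.29 × √(216/2) = 3.0138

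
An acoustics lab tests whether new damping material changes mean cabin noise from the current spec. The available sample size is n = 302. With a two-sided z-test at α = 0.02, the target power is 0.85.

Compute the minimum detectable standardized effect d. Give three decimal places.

Required noncentrality: δ = z_{0.01} + z_{0.15} = 2.326 + 1.036 = 3.363.
(Lower-tail contribution to power is negligible for δ > 0.)
δ = d·√n ⇒ d = δ/√n = 3.363/√302 = 0.1935.

d ≈ 0.194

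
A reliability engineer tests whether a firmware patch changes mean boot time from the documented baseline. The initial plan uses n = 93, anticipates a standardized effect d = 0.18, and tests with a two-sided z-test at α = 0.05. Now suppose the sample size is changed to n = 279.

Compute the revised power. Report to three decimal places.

With n = 279: δ = d·√n = 0.18 × √279 = 3.0066. Critical value z_{0.025} = 1.960.
Revised power = Φ(δ − 1.960) + Φ(−δ − 1.960) = Φ(1.047) + Φ(-4.967) = 0.8524 + 0.0000 = 0.8524.

Power ≈ 0.852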